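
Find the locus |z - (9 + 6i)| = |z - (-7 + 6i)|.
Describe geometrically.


Equal distances means the locus is the perpendicular bisector of z1 and z2.
Midpoint = ((9+(-7))/2, (6+6)/2) = (1.0000, 6.0000)

Perpendicular bisector through (1.0000, 6.0000)


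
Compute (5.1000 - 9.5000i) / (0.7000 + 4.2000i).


Conjugate of z2 = 0.7000 - 4.2000i
Numerator: (5.1000 - 9.5000i)(0.7000 - 4.2000i) = -36.3300 - 28.0700i
Denominator: 0.7^2 + 4.2^2 = 18.13
Result = (-36.3300 - 28.0700i)/18.13

-2.0039 - 1.5483i


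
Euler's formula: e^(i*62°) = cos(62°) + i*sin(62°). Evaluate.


cos(62°) = 0.4695
sin(62°) = 0.8829

e^(i*62°) = 0.4695 + 0.8829i


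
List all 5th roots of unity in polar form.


The 5th roots of unity are cis(360k/5°) for k=0..4
Angle step = 360/5 = 72°
Primitive root: cis(72°)
Primitive root = 0.3090 + 0.9511i

5 roots at angles: 0°, 72°, 144°, 216°, 288°


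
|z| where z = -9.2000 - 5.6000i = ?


|z| = sqrt((-9.2)^2 + (-5.6)^2) = sqrt(84.64 + 31.36) = sqrt(116) = 10.7703

|z| = 10.7703


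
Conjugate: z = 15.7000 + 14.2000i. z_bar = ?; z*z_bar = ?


z_bar = 15.7000 - 14.2000i
z*z_bar = 15.7^2 + 14.2^2 = 246.49 + 201.64 = 448.13

z_bar = 15.7000 - 14.2000i, z*z_bar = 448.13


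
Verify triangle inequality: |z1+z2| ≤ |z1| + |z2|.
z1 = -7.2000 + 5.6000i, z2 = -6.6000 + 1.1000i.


|z1| = sqrt((-7.2)^2 + 5.6^2) = sqrt(83.2) = 9.1214
|z2| = sqrt((-6.6)^2 + 1.1^2) = sqrt(44.77) = 6.6910
z1+z2 = -13.8000 + 6.7000i
|z1+z2| = sqrt(235.33) = 15.3405
|z1|+|z2| = 9.1214 + 6.6910 = 15.8124

|z1+z2| = 15.3405 ≤ |z1|+|z2| = 15.8124 (verified)


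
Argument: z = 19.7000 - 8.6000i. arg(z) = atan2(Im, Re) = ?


Re = 19.7, Im = -8.6
arg = atan2(-8.6, 19.7) = -23.5836 degrees

arg(z) = -23.5836 degrees


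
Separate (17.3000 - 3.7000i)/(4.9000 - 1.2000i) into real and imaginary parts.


Multiply by conjugate: (17.3000 - 3.7000i)(4.9000 + 1.2000i) / (4.9^2 + (-1.2)^2)
Numerator real = 17.3*4.9 - (3.7)*(-1.2) = 89.21
Numerator imag = -3.7*4.9 - 17.3*(-1.2) = 2.63
Denominator = 25.45
Re(z) = 89.21/25.45 = 3.5053
Im(z) = 2.63/25.45 = 0.1033

Re(z) = 3.5053, Im(z) = 0.1033


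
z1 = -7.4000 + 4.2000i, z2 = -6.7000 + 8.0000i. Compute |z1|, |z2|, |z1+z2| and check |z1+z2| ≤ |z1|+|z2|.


|z1| = sqrt((-7.4)^2 + 4.2^2) = sqrt(72.4) = 8.5088
|z2| = sqrt((-6.7)^2 + 8^2) = sqrt(108.89) = 10.4350
z1+z2 = -14.1000 + 12.2000i
|z1+z2| = sqrt(347.65) = 18.6454
|z1|+|z2| = 8.5088 + 10.4350 = 18.9438

|z1+z2| = 18.6454 ≤ |z1|+|z2| = 18.9438 (verified)


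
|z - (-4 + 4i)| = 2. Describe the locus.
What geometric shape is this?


|z - z0| = r is a circle with center z0 and radius r.
Center = (-4, 4), radius = 2

Circle with center (-4, 4) and radius 2


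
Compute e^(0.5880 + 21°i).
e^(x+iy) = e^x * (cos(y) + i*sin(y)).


e^0.5880 = 1.8004
cos(21°) = 0.93358
sin(21°) = 0.35837
Real = 1.8004*0.93358 = 1.6808
Imag = 1.8004*0.35837 = 0.6452

1.6808 + 0.6452i


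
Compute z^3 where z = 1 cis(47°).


r^3 = 1^3 = 1
n*theta = 3*47° = 141° = 141° (mod 360)
a = 1*cos(141°) = -0.7771
b = 1*sin(141°) = 0.6293

1 cis(141°) = -0.7771 + 0.6293i


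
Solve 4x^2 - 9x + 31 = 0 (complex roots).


disc = (-9)^2 - 4*4*31 = 81 - 496 = -415
sqrt(|disc|) = sqrt(415) = 20.3715
Real part = 9/(2*4) = 1.1250
Imag part = 20.3715/(2*4) = 2.5464

1.1250 ± 2.5464i


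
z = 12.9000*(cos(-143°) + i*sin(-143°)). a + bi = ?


a = 12.9000*cos(-143°) = 12.9000*(-0.798636) = -10.3024
b = 12.9000*sin(-143°) = 12.9000*(-0.601815) = -7.7634

-10.3024 - 7.7634i


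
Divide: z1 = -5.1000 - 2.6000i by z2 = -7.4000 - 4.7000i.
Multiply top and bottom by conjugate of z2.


Conjugate of z2 = -7.4000 + 4.7000i
Numerator: (-5.1000 - 2.6000i)(-7.4000 + 4.7000i) = 49.9600 - 4.7300i
Denominator: (-7.4)^2 + (-4.7)^2 = 76.85
Result = (49.9600 - 4.7300i)/76.85

0.6501 - 0.0615i


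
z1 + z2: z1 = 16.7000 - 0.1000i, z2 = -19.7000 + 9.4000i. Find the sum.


Real: 16.7 - 19.7 = -3
Imag: -0.1 + 9.4 = 9.3

-3.0000 + 9.3000i


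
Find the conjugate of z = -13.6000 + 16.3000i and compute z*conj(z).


z_bar = -13.6000 - 16.3000i
z*z_bar = (-13.6)^2 + 16.3^2 = 184.96 + 265.69 = 450.65

z_bar = -13.6000 - 16.3000i, z*z_bar = 450.65


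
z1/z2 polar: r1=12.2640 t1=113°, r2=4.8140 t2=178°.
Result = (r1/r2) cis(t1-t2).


r = 12.2640 / 4.8140 = 2.5476
theta = 113° - 178° = -65° = 295° (mod 360)

2.5476 cis(295°)


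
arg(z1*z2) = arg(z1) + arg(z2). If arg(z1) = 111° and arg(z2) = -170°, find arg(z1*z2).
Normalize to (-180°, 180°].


arg(z1*z2) = 111° - 170° = -59°
Normalized to (-180°, 180°]: -59°

-59°


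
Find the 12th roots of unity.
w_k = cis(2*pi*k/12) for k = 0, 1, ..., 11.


The 12th roots of unity are cis(360k/12°) for k=0..11
Angle step = 360/12 = 30°
Primitive root: cis(30°)
Primitive root = 0.8660 + 0.5000i

12 roots at angles: 0°, 30°, 60°, 90°, 120°, 150°, 180°, 210°, 240°, 270°, 300°, 330°


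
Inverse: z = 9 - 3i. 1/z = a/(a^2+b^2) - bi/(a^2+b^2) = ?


|z|^2 = 81+9 = 90
1/z = (9 + 3i)/90

1/z = 0.1000 + 0.0333i


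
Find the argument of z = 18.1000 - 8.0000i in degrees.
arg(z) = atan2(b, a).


Re = 18.1, Im = -8
arg = atan2(-8, 18.1) = -23.8449 degrees

arg(z) = -23.8449 degrees


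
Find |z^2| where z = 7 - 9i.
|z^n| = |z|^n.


|z| = sqrt(49+81) = sqrt(130) = 11.4018
|z^2| = |z|^2 = (sqrt(130))^2 = 130

|z^2| = 130


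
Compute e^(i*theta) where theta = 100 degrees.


cos(100°) = -0.1736
sin(100°) = 0.9848

e^(i*100°) = -0.1736 + 0.9848i


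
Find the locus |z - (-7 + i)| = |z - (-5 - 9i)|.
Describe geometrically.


Equal distances means the locus is the perpendicular bisector of z1 and z2.
Midpoint = ((-7+(-5))/2, (1+(-9))/2) = (-6.0000, -4.0000)

Perpendicular bisector through (-6.0000, -4.0000)


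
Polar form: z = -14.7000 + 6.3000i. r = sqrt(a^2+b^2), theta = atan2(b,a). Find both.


r = sqrt(216.09+39.69) = sqrt(255.78) = 15.9931
theta = atan2(6.3, -14.7) = 156.8014 degrees

r = 15.9931, theta = 156.8014 degrees


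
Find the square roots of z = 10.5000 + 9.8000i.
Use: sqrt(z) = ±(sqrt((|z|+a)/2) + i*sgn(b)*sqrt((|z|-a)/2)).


|z| = sqrt(110.25+96.04) = 14.3628
sqrt((|z|+a)/2) = sqrt((14.3628+10.5)/2) = sqrt(12.4314) = 3.5258
sqrt((|z|-a)/2) = sqrt((14.3628-10.5)/2) = sqrt(1.9314) = 1.3897

±(3.5258 + 1.3897i) i.e. 3.5258 + 1.3897i and -3.5258 - 1.3897i


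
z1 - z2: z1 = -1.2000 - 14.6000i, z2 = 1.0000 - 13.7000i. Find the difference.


Real: -1.2 - 1 = -2.2
Imag: -14.6 + 13.7 = -0.9

-2.2000 - 0.9000i


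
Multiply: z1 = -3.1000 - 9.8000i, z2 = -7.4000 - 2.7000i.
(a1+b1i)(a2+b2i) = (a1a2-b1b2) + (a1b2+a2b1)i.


Real = -3.1*(-7.4) - (-9.8)*(-2.7) = 22.94 - 26.46 = -3.52
Imag = -3.1*(-2.7) - (7.4)*(-9.8) = 8.37 + 72.52 = 80.89

-3.5200 + 80.8900i


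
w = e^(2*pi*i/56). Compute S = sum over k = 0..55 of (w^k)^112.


The roots are w_k = w^k with w = e^(2*pi*i/56), and (w^k)^112 = (w^112)^k.
So S = 1 + u + u^2 + ... + u^(55) with u = w^112.
112 = 2*56 + 0, so 112 is a multiple of 56 and u = (w^56)^2 = 1.
Every one of the 56 terms equals 1: S = 56

S = 56


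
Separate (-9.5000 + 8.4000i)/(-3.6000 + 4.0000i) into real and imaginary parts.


Multiply by conjugate: (-9.5000 + 8.4000i)(-3.6000 - 4.0000i) / ((-3.6)^2 + 4^2)
Numerator real = -9.5*(-3.6) + 8.4*4 = 67.8
Numerator imag = 8.4*(-3.6) - (-9.5)*4 = 7.76
Denominator = 28.96
Re(z) = 67.8/28.96 = 2.3412
Im(z) = 7.76/28.96 = 0.2680

Re(z) = 2.3412, Im(z) = 0.2680


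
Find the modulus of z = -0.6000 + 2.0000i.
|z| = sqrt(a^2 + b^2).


|z| = sqrt((-0.6)^2 + 2^2) = sqrt(0.36 + 4) = sqrt(4.36) = 2.0881

|z| = 2.0881


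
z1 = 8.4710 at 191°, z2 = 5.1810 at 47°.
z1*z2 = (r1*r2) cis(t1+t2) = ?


r = 8.4710 * 5.1810 = 43.8883
theta = 191° + 47° = 238° = 238° (mod 360)

43.8883 cis(238°)


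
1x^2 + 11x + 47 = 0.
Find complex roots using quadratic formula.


disc = 11^2 - 4*1*47 = 121 - 188 = -67
sqrt(|disc|) = sqrt(67) = 8.1854
Real part = -11/(2*1) = -5.5000
Imag part = 8.1854/(2*1) = 4.0927

-5.5000 ± 4.0927i


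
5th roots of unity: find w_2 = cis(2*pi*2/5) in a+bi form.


Angle = 360*2/5 = 144°
a = cos(144°) = -0.8090
b = sin(144°) = 0.5878

-0.8090 + 0.5878i


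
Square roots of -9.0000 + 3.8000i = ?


|z| = sqrt(81+14.44) = 9.7693
sqrt((|z|+a)/2) = sqrt((9.7693+(-9))/2) = sqrt(0.3847) = 0.6202
sqrt((|z|-a)/2) = sqrt((9.7693-(-9))/2) = sqrt(9.3847) = 3.0634

±(0.6202 + 3.0634i) i.e. 0.6202 + 3.0634i and -0.6202 - 3.0634i


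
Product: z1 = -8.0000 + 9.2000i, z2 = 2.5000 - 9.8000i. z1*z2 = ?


Real = -8*2.5 - 9.2*(-9.8) = -20 - (-90.16) = 70.16
Imag = -8*(-9.8) + 2.5*9.2 = 78.4 + 23 = 101.4

70.1600 + 101.4000i


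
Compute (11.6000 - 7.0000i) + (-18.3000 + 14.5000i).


Real: 11.6 - 18.3 = -6.7
Imag: -7 + 14.5 = 7.5

-6.7000 + 7.5000i


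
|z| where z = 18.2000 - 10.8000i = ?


|z| = sqrt(18.2^2 + (-10.8)^2) = sqrt(331.24 + 116.64) = sqrt(447.88) = 21.1632

|z| = 21.1632


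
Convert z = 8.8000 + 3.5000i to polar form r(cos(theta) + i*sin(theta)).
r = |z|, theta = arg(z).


r = sqrt(77.44+12.25) = sqrt(89.69) = 9.4705
theta = atan2(3.5, 8.8) = 21.6891 degrees

r = 9.4705, theta = 21.6891 degrees


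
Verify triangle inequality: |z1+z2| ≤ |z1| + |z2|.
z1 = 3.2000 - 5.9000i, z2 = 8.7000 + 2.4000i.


|z1| = sqrt(3.2^2 + (-5.9)^2) = sqrt(45.05) = 6.7119
|z2| = sqrt(8.7^2 + 2.4^2) = sqrt(81.45) = 9.0250
z1+z2 = 11.9000 - 3.5000i
|z1+z2| = sqrt(153.86) = 12.4040
|z1|+|z2| = 6.7119 + 9.0250 = 15.7369

|z1+z2| = 12.4040 ≤ |z1|+|z2| = 15.7369 (verified)


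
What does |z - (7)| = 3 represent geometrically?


|z - z0| = r is a circle with center z0 and radius r.
Center = (7, 0), radius = 3

Circle with center (7, 0) and radius 3


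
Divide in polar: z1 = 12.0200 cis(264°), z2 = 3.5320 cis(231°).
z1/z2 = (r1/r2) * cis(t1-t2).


r = 12.0200 / 3.5320 = 3.4032
theta = 264° - 231° = 33° = 33° (mod 360)

3.4032 cis(33°)


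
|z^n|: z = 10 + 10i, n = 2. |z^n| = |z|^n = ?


|z| = sqrt(100+100) = sqrt(200) = 14.1421
|z^2| = |z|^2 = (sqrt(200))^2 = 200

|z^2| = 200


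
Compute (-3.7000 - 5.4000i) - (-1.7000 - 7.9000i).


Real: -3.7 + 1.7 = -2
Imag: -5.4 + 7.9 = 2.5

-2.0000 + 2.5000i


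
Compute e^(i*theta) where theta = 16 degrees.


cos(16°) = 0.9613
sin(16°) = 0.2756

e^(i*16°) = 0.9613 + 0.2756i


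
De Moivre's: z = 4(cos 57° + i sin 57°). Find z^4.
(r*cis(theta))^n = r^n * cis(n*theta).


r^4 = 4^4 = 256
n*theta = 4*57° = 228° = 228° (mod 360)
a = 256*cos(228°) = -171.2974
b = 256*sin(228°) = -190.2451

256 cis(228°) = -171.2974 - 190.2451i


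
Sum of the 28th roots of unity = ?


The sum of all 28th roots of unity is 0.
Geometric series: (1 - w^28)/(1 - w) = (1-1)/(1-w) = 0 since w^28 = 1, w ≠ 1.
Alternatively: coefficient of z^27 in z^28 - 1 is 0.

0


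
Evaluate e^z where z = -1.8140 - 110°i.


e^-1.8140 = 0.1630
cos(-110°) = -0.342
sin(-110°) = -0.9397
Real = 0.1630*(-0.342) = -0.0557
Imag = 0.1630*(-0.9397) = -0.1532

-0.0557 - 0.1532i


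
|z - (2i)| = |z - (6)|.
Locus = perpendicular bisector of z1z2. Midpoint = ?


Equal distances means the locus is the perpendicular bisector of z1 and z2.
Midpoint = ((0+6)/2, (2+0)/2) = (3.0000, 1.0000)

Perpendicular bisector through (3.0000, 1.0000)


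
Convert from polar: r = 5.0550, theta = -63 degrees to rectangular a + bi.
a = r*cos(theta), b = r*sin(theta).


a = 5.0550*cos(-63°) = 5.0550*0.45399 = 2.2949
b = 5.0550*sin(-63°) = 5.0550*(-0.891) = -4.5040

2.2949 - 4.5040i


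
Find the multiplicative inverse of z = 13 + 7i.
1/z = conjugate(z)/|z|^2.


|z|^2 = 169+49 = 218
1/z = (13 - 7i)/218

1/z = 0.0596 - 0.0321i


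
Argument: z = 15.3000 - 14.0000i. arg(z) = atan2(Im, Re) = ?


Re = 15.3, Im = -14
arg = atan2(-14, 15.3) = -42.4595 degrees

arg(z) = -42.4595 degrees


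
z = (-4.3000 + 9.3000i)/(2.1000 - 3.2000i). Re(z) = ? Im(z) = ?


Multiply by conjugate: (-4.3000 + 9.3000i)(2.1000 + 3.2000i) / (2.1^2 + (-3.2)^2)
Numerator real = -4.3*2.1 + 9.3*(-3.2) = -38.79
Numerator imag = 9.3*2.1 - (-4.3)*(-3.2) = 5.77
Denominator = 14.65
Re(z) = -38.79/14.65 = -2.6478
Im(z) = 5.77/14.65 = 0.3939

Re(z) = -2.6478, Im(z) = 0.3939


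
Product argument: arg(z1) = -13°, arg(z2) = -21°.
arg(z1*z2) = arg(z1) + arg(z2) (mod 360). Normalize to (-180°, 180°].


arg(z1*z2) = -13° - 21° = -34°
Normalized to (-180°, 180°]: -34°

-34°


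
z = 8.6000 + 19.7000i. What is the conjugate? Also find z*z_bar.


z_bar = 8.6000 - 19.7000i
z*z_bar = 8.6^2 + 19.7^2 = 73.96 + 388.09 = 462.05

z_bar = 8.6000 - 19.7000i, z*z_bar = 462.05


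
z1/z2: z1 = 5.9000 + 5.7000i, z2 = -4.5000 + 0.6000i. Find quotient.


Conjugate of z2 = -4.5000 - 0.6000i
Numerator: (5.9000 + 5.7000i)(-4.5000 - 0.6000i) = -23.1300 - 29.1900i
Denominator: (-4.5)^2 + 0.6^2 = 20.61
Result = (-23.1300 - 29.1900i)/20.61

-1.1223 - 1.4163i


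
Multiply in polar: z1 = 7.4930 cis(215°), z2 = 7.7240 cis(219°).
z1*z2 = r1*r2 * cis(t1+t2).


r = 7.4930 * 7.7240 = 57.8759
theta = 215° + 219° = 434° = 74° (mod 360)

57.8759 cis(74°)


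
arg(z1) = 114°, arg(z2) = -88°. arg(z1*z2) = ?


arg(z1*z2) = 114° - 88° = 26°
Normalized to (-180°, 180°]: 26°

26°


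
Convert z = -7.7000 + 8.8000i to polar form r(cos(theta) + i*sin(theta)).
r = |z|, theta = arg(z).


r = sqrt(59.29+77.44) = sqrt(136.73) = 11.6932
theta = atan2(8.8, -7.7) = 131.1859 degrees

r = 11.6932, theta = 131.1859 degrees


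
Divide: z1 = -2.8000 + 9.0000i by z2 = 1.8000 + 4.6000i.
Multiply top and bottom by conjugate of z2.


Conjugate of z2 = 1.8000 - 4.6000i
Numerator: (-2.8000 + 9.0000i)(1.8000 - 4.6000i) = 36.3600 + 29.0800i
Denominator: 1.8^2 + 4.6^2 = 24.4
Result = (36.3600 + 29.0800i)/24.4

1.4902 + 1.1918i


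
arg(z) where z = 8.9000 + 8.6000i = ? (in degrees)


Re = 8.9, Im = 8.6
arg = atan2(8.6, 8.9) = 44.0179 degrees

arg(z) = 44.0179 degrees


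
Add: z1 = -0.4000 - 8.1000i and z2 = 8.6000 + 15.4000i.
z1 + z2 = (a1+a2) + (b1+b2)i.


Real: -0.4 + 8.6 = 8.2
Imag: -8.1 + 15.4 = 7.3

8.2000 + 7.3000i


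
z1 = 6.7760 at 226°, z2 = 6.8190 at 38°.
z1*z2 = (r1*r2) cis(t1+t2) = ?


r = 6.7760 * 6.8190 = 46.2055
theta = 226° + 38° = 264° = 264° (mod 360)

46.2055 cis(264°)


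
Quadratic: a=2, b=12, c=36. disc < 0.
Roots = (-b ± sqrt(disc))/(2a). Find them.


disc = 12^2 - 4*2*36 = 144 - 288 = -144
sqrt(|disc|) = sqrt(144) = 12.0000
Real part = -12/(2*2) = -3.0000
Imag part = 12.0000/(2*2) = 3.0000

-3.0000 ± 3.0000i


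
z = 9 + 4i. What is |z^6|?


|z| = sqrt(81+16) = sqrt(97) = 9.8489
|z^6| = |z|^6 = (sqrt(97))^6 = 97^3 = 912673

|z^6| = 912673


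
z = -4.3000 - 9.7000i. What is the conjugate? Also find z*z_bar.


z_bar = -4.3000 + 9.7000i
z*z_bar = (-4.3)^2 + (-9.7)^2 = 18.49 + 94.09 = 112.58

z_bar = -4.3000 + 9.7000i, z*z_bar = 112.58


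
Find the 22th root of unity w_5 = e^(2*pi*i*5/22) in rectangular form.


Angle = 360*5/22 = 81.8182°
a = cos(81.8182°) = 0.1423
b = sin(81.8182°) = 0.9898

0.1423 + 0.9898i


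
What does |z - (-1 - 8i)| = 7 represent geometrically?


|z - z0| = r is a circle with center z0 and radius r.
Center = (-1, -8), radius = 7

Circle with center (-1, -8) and radius 7


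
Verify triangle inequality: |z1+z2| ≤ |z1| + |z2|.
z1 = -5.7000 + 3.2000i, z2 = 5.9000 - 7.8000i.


|z1| = sqrt((-5.7)^2 + 3.2^2) = sqrt(42.73) = 6.5368
|z2| = sqrt(5.9^2 + (-7.8)^2) = sqrt(95.65) = 9.7801
z1+z2 = 0.2000 - 4.6000i
|z1+z2| = sqrt(21.2) = 4.6043
|z1|+|z2| = 6.5368 + 9.7801 = 16.3169

|z1+z2| = 4.6043 ≤ |z1|+|z2| = 16.3169 (verified)


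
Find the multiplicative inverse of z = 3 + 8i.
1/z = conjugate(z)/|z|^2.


|z|^2 = 9+64 = 73
1/z = (3 - 8i)/73

1/z = 0.0411 - 0.1096i


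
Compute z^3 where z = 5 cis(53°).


r^3 = 5^3 = 125
n*theta = 3*53° = 159° = 159° (mod 360)
a = 125*cos(159°) = -116.6976
b = 125*sin(159°) = 44.7960

125 cis(159°) = -116.6976 + 44.7960i


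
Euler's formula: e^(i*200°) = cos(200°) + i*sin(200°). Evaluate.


cos(200°) = -0.9397
sin(200°) = -0.3420

e^(i*200°) = -0.9397 - 0.3420i


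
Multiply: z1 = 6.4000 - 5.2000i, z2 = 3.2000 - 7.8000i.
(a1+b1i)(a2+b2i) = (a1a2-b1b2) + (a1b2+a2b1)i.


Real = 6.4*3.2 - (-5.2)*(-7.8) = 20.48 - 40.56 = -20.08
Imag = 6.4*(-7.8) + 3.2*(-5.2) = -49.92 - (16.64) = -66.56

-20.0800 - 66.5600i


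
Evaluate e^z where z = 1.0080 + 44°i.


e^1.0080 = 2.7401
cos(44°) = 0.71934
sin(44°) = 0.69466
Real = 2.7401*0.71934 = 1.9711
Imag = 2.7401*0.69466 = 1.9034

1.9711 + 1.9034i


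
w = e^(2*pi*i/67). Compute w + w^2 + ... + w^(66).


With w = e^(2*pi*i/67), all 67 of the 67th roots of unity w^0 = 1, w, ..., w^(66) sum to 0: 1 + w + ... + w^(66) = (1 - w^67)/(1 - w) = 0 since w^67 = 1, w ≠ 1.
Removing the root 1: w + w^2 + ... + w^(66) = 0 - 1 = -1

Sum = -1


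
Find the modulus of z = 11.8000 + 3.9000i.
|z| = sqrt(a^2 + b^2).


|z| = sqrt(11.8^2 + 3.9^2) = sqrt(139.24 + 15.21) = sqrt(154.45) = 12.4278

|z| = 12.4278


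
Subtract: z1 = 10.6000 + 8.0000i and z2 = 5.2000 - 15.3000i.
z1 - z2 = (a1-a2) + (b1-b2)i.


Real: 10.6 - 5.2 = 5.4
Imag: 8 + 15.3 = 23.3

5.4000 + 23.3000i


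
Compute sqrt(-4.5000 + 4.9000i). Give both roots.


|z| = sqrt(20.25+24.01) = 6.6528
sqrt((|z|+a)/2) = sqrt((6.6528+(-4.5))/2) = sqrt(1.0764) = 1.0375
sqrt((|z|-a)/2) = sqrt((6.6528-(-4.5))/2) = sqrt(5.5764) = 2.3614

±(1.0375 + 2.3614i) i.e. 1.0375 + 2.3614i and -1.0375 - 2.3614i


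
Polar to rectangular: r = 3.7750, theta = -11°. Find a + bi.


a = 3.7750*cos(-11°) = 3.7750*0.981627 = 3.7056
b = 3.7750*sin(-11°) = 3.7750*(-0.1908) = -0.7203

3.7056 - 0.7203i


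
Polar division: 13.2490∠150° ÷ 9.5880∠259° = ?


r = 13.2490 / 9.5880 = 1.3818
theta = 150° - 259° = -109° = 251° (mod 360)

1.3818 cis(251°)


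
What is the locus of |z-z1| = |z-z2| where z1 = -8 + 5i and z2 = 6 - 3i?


Equal distances means the locus is the perpendicular bisector of z1 and z2.
Midpoint = ((-8+6)/2, (5+(-3))/2) = (-1.0000, 1.0000)

Perpendicular bisector through (-1.0000, 1.0000)


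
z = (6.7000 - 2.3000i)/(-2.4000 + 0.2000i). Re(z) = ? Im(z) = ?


Multiply by conjugate: (6.7000 - 2.3000i)(-2.4000 - 0.2000i) / ((-2.4)^2 + 0.2^2)
Numerator real = 6.7*(-2.4) - (2.3)*0.2 = -16.54
Numerator imag = -2.3*(-2.4) - 6.7*0.2 = 4.18
Denominator = 5.8
Re(z) = -16.54/5.8 = -2.8517
Im(z) = 4.18/5.8 = 0.7207

Re(z) = -2.8517, Im(z) = 0.7207


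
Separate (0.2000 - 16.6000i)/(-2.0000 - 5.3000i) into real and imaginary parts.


Multiply by conjugate: (0.2000 - 16.6000i)(-2.0000 + 5.3000i) / ((-2)^2 + (-5.3)^2)
Numerator real = 0.2*(-2) - (16.6)*(-5.3) = 87.58
Numerator imag = -16.6*(-2) - 0.2*(-5.3) = 34.26
Denominator = 32.09
Re(z) = 87.58/32.09 = 2.7292
Im(z) = 34.26/32.09 = 1.0676

Re(z) = 2.7292, Im(z) = 1.0676


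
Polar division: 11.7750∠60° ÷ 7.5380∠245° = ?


r = 11.7750 / 7.5380 = 1.5621
theta = 60° - 245° = -185° = 175° (mod 360)

1.5621 cis(175°)


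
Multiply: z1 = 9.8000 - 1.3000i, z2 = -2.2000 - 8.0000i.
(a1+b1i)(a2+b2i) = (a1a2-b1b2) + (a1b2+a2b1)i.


Real = 9.8*(-2.2) - (-1.3)*(-8) = -21.56 - 10.4 = -31.96
Imag = 9.8*(-8) - (2.2)*(-1.3) = -78.4 + 2.86 = -75.54

-31.9600 - 75.5400i


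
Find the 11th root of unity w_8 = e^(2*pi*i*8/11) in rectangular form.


Angle = 360*8/11 = 261.8182°
a = cos(261.8182°) = -0.1423
b = sin(261.8182°) = -0.9898

-0.1423 - 0.9898i


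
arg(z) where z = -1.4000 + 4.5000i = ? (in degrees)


Re = -1.4, Im = 4.5
arg = atan2(4.5, -1.4) = 107.2815 degrees

arg(z) = 107.2815 degrees


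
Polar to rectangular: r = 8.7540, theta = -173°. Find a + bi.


a = 8.7540*cos(-173°) = 8.7540*(-0.992546) = -8.6887
b = 8.7540*sin(-173°) = 8.7540*(-0.12187) = -1.0668

-8.6887 - 1.0668i


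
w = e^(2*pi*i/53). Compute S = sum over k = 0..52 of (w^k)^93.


The roots are w_k = w^k with w = e^(2*pi*i/53), and (w^k)^93 = (w^93)^k.
So S = 1 + u + u^2 + ... + u^(52) with u = w^93.
93 = 1*53 + 40, so 93 is not a multiple of 53: u = (w^53)^1 * w^40 = w^40 ≠ 1 (w is a primitive 53th root), while u^53 = (w^53)^93 = 1.
Geometric series: S = (1 - u^53)/(1 - u) = (1 - 1)/(1 - u) = 0

S = 0


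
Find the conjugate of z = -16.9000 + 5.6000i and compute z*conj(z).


z_bar = -16.9000 - 5.6000i
z*z_bar = (-16.9)^2 + 5.6^2 = 285.61 + 31.36 = 316.97

z_bar = -16.9000 - 5.6000i, z*z_bar = 316.97


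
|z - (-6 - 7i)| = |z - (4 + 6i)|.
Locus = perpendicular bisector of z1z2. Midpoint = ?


Equal distances means the locus is the perpendicular bisector of z1 and z2.
Midpoint = ((-6+4)/2, (-7+6)/2) = (-1.0000, -0.5000)

Perpendicular bisector through (-1.0000, -0.5000)


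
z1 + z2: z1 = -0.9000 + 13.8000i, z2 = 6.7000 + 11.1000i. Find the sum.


Real: -0.9 + 6.7 = 5.8
Imag: 13.8 + 11.1 = 24.9

5.8000 + 24.9000i


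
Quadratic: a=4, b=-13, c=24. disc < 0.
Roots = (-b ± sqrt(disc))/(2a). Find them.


disc = (-13)^2 - 4*4*24 = 169 - 384 = -215
sqrt(|disc|) = sqrt(215) = 14.6629
Real part = 13/(2*4) = 1.6250
Imag part = 14.6629/(2*4) = 1.8329

1.6250 ± 1.8329i


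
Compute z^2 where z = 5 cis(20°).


r^2 = 5^2 = 25
n*theta = 2*20° = 40° = 40° (mod 360)
a = 25*cos(40°) = 19.1511
b = 25*sin(40°) = 16.0697

25 cis(40°) = 19.1511 + 16.0697i


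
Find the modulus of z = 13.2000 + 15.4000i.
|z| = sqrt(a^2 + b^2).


|z| = sqrt(13.2^2 + 15.4^2) = sqrt(174.24 + 237.16) = sqrt(411.4) = 20.2830

|z| = 20.2830


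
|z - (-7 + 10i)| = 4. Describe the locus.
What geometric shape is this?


|z - z0| = r is a circle with center z0 and radius r.
Center = (-7, 10), radius = 4

Circle with center (-7, 10) and radius 4


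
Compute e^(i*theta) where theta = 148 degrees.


cos(148°) = -0.8480
sin(148°) = 0.5299

e^(i*148°) = -0.8480 + 0.5299i


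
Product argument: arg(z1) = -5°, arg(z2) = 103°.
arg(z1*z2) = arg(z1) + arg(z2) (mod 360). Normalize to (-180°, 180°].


arg(z1*z2) = -5° + 103° = 98°
Normalized to (-180°, 180°]: 98°

98°


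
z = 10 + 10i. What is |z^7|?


|z| = sqrt(100+100) = sqrt(200) = 14.1421
|z^7| = |z|^7 = (sqrt(200))^7 = 200^3 * sqrt(200) = 8000000*sqrt(200)

|z^7| = 8000000*sqrt(200) ≈ 113137084.9898


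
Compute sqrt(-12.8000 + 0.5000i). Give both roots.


|z| = sqrt(163.84+0.25) = 12.8098
sqrt((|z|+a)/2) = sqrt((12.8098+(-12.8))/2) = sqrt(0.0049) = 0.0699
sqrt((|z|-a)/2) = sqrt((12.8098-(-12.8))/2) = sqrt(12.8049) = 3.5784

±(0.0699 + 3.5784i) i.e. 0.0699 + 3.5784i and -0.0699 - 3.5784i


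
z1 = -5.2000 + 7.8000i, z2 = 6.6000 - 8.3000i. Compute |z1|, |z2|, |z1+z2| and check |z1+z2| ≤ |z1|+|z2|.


|z1| = sqrt((-5.2)^2 + 7.8^2) = sqrt(87.88) = 9.3744
|z2| = sqrt(6.6^2 + (-8.3)^2) = sqrt(112.45) = 10.6042
z1+z2 = 1.4000 - 0.5000i
|z1+z2| = sqrt(2.21) = 1.4866
|z1|+|z2| = 9.3744 + 10.6042 = 19.9786

|z1+z2| = 1.4866 ≤ |z1|+|z2| = 19.9786 (verified)


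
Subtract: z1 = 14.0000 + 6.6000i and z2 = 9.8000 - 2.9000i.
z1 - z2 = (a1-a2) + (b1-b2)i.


Real: 14 - 9.8 = 4.2
Imag: 6.6 + 2.9 = 9.5

4.2000 + 9.5000i


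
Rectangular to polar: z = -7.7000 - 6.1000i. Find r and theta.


r = sqrt(59.29+37.21) = sqrt(96.5) = 9.8234
theta = atan2(-6.1, -7.7) = -141.6135 degrees

r = 9.8234, theta = -141.6135 degrees


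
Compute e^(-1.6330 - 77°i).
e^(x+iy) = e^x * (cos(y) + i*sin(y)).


e^-1.6330 = 0.1953
cos(-77°) = 0.225
sin(-77°) = -0.9744
Real = 0.1953*0.225 = 0.0439
Imag = 0.1953*(-0.9744) = -0.1903

0.0439 - 0.1903i


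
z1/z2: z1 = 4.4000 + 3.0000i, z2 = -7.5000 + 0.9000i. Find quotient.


Conjugate of z2 = -7.5000 - 0.9000i
Numerator: (4.4000 + 3.0000i)(-7.5000 - 0.9000i) = -30.3000 - 26.4600i
Denominator: (-7.5)^2 + 0.9^2 = 57.06
Result = (-30.3000 - 26.4600i)/57.06

-0.5310 - 0.4637i


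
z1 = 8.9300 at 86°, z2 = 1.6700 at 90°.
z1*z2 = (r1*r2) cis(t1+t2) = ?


r = 8.9300 * 1.6700 = 14.9131
theta = 86° + 90° = 176° = 176° (mod 360)

14.9131 cis(176°)


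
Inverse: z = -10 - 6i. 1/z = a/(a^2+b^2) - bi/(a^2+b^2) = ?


|z|^2 = 100+36 = 136
1/z = (-10 + 6i)/136

1/z = -0.0735 + 0.0441i


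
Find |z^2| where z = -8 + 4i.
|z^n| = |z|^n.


|z| = sqrt(64+16) = sqrt(80) = 8.9443
|z^2| = |z|^2 = (sqrt(80))^2 = 80

|z^2| = 80


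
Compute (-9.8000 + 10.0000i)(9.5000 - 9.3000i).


Real = -9.8*9.5 - 10*(-9.3) = -93.1 - (-93) = -0.1
Imag = -9.8*(-9.3) + 9.5*10 = 91.14 + 95 = 186.14

-0.1000 + 186.1400i


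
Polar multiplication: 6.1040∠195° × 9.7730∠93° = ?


r = 6.1040 * 9.7730 = 59.6544
theta = 195° + 93° = 288° = 288° (mod 360)

59.6544 cis(288°)


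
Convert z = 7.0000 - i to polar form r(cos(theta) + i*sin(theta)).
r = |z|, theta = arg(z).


r = sqrt(49+1) = sqrt(50) = 7.0711
theta = atan2(-1, 7) = -8.1301 degrees

r = 7.0711, theta = -8.1301 degrees


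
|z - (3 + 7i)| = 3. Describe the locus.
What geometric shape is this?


|z - z0| = r is a circle with center z0 and radius r.
Center = (3, 7), radius = 3

Circle with center (3, 7) and radius 3


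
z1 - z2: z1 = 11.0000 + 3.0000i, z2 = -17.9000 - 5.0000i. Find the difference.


Real: 11 + 17.9 = 28.9
Imag: 3 + 5 = 8

28.9000 + 8.0000i


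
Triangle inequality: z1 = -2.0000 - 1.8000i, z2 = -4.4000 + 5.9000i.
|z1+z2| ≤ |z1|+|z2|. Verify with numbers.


|z1| = sqrt((-2)^2 + (-1.8)^2) = sqrt(7.24) = 2.6907
|z2| = sqrt((-4.4)^2 + 5.9^2) = sqrt(54.17) = 7.3600
z1+z2 = -6.4000 + 4.1000i
|z1+z2| = sqrt(57.77) = 7.6007
|z1|+|z2| = 2.6907 + 7.3600 = 10.0507

|z1+z2| = 7.6007 ≤ |z1|+|z2| = 10.0507 (verified)


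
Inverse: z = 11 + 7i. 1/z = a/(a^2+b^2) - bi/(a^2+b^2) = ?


|z|^2 = 121+49 = 170
1/z = (11 - 7i)/170

1/z = 0.0647 - 0.0412i


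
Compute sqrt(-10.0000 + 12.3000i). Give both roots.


|z| = sqrt(100+151.29) = 15.8521
sqrt((|z|+a)/2) = sqrt((15.8521+(-10))/2) = sqrt(2.9261) = 1.7106
sqrt((|z|-a)/2) = sqrt((15.8521-(-10))/2) = sqrt(12.9261) = 3.5953

±(1.7106 + 3.5953i) i.e. 1.7106 + 3.5953i and -1.7106 - 3.5953i


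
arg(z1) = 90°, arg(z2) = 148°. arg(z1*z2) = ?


arg(z1*z2) = 90° + 148° = 238°
Normalized to (-180°, 180°]: -122°

-122°


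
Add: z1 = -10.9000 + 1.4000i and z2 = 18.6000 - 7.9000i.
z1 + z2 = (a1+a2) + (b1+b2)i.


Real: -10.9 + 18.6 = 7.7
Imag: 1.4 - 7.9 = -6.5

7.7000 - 6.5000i


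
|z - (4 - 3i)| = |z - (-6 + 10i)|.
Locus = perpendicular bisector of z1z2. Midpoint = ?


Equal distances means the locus is the perpendicular bisector of z1 and z2.
Midpoint = ((4+(-6))/2, (-3+10)/2) = (-1.0000, 3.5000)

Perpendicular bisector through (-1.0000, 3.5000)


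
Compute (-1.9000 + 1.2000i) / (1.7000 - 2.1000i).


Conjugate of z2 = 1.7000 + 2.1000i
Numerator: (-1.9000 + 1.2000i)(1.7000 + 2.1000i) = -5.7500 - 1.9500i
Denominator: 1.7^2 + (-2.1)^2 = 7.3
Result = (-5.7500 - 1.9500i)/7.3

-0.7877 - 0.2671i


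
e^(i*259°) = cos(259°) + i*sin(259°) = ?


cos(259°) = -0.1908
sin(259°) = -0.9816

e^(i*259°) = -0.1908 - 0.9816i


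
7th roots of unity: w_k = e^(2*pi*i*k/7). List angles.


The 7th roots of unity are cis(360k/7°) for k=0..6
Angle step = 360/7 = 51.4286°
Primitive root: cis(51.4286°)
Primitive root = 0.6235 + 0.7818i

7 roots at angles: 0°, 51.4286°, 102.8571°, 154.2857°, 205.7143°, 257.1429°, 308.5714°


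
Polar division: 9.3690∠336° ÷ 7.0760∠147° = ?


r = 9.3690 / 7.0760 = 1.3241
theta = 336° - 147° = 189° = 189° (mod 360)

1.3241 cis(189°)


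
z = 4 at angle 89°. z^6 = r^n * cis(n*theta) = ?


r^6 = 4^6 = 4096
n*theta = 6*89° = 534° = 174° (mod 360)
a = 4096*cos(174°) = -4073.5617
b = 4096*sin(174°) = 428.1486

4096 cis(174°) = -4073.5617 + 428.1486i


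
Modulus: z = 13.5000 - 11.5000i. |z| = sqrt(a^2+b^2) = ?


|z| = sqrt(13.5^2 + (-11.5)^2) = sqrt(182.25 + 132.25) = sqrt(314.5) = 17.7341

|z| = 17.7341


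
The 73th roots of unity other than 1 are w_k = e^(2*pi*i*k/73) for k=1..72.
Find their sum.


With w = e^(2*pi*i/73), all 73 of the 73th roots of unity w^0 = 1, w, ..., w^(72) sum to 0: 1 + w + ... + w^(72) = (1 - w^73)/(1 - w) = 0 since w^73 = 1, w ≠ 1.
Removing the root 1: w + w^2 + ... + w^(72) = 0 - 1 = -1

Sum = -1


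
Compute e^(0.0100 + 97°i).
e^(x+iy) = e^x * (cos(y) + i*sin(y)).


e^0.0100 = 1.0101
cos(97°) = -0.1219
sin(97°) = 0.9925
Real = 1.0101*(-0.1219) = -0.1231
Imag = 1.0101*0.9925 = 1.0025

-0.1231 + 1.0025i


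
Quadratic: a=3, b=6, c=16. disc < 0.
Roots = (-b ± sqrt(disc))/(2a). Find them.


disc = 6^2 - 4*3*16 = 36 - 192 = -156
sqrt(|disc|) = sqrt(156) = 12.4900
Real part = -6/(2*3) = -1.0000
Imag part = 12.4900/(2*3) = 2.0817

-1.0000 ± 2.0817i


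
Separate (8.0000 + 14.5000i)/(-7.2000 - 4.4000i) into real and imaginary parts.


Multiply by conjugate: (8.0000 + 14.5000i)(-7.2000 + 4.4000i) / ((-7.2)^2 + (-4.4)^2)
Numerator real = 8*(-7.2) + 14.5*(-4.4) = -121.4
Numerator imag = 14.5*(-7.2) - 8*(-4.4) = -69.2
Denominator = 71.2
Re(z) = -121.4/71.2 = -1.7051
Im(z) = -69.2/71.2 = -0.9719

Re(z) = -1.7051, Im(z) = -0.9719


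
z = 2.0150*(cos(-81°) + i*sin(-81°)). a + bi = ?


a = 2.0150*cos(-81°) = 2.0150*0.15643 = 0.3152
b = 2.0150*sin(-81°) = 2.0150*(-0.9877) = -1.9902

0.3152 - 1.9902i


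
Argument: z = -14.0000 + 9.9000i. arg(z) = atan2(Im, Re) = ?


Re = -14, Im = 9.9
arg = atan2(9.9, -14) = 144.7342 degrees

arg(z) = 144.7342 degrees


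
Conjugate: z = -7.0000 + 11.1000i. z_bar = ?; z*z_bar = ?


z_bar = -7.0000 - 11.1000i
z*z_bar = (-7)^2 + 11.1^2 = 49 + 123.21 = 172.21

z_bar = -7.0000 - 11.1000i, z*z_bar = 172.21


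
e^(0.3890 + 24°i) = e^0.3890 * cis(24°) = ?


e^0.3890 = 1.4755
cos(24°) = 0.9135
sin(24°) = 0.4067
Real = 1.4755*0.9135 = 1.3479
Imag = 1.4755*0.4067 = 0.6001

1.3479 + 0.6001i


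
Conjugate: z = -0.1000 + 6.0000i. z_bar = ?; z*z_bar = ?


z_bar = -0.1000 - 6.0000i
z*z_bar = (-0.1)^2 + 6^2 = 0.01 + 36 = 36.01

z_bar = -0.1000 - 6.0000i, z*z_bar = 36.01


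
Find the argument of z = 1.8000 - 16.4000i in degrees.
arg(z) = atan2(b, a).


Re = 1.8, Im = -16.4
arg = atan2(-16.4, 1.8) = -83.7365 degrees

arg(z) = -83.7365 degrees


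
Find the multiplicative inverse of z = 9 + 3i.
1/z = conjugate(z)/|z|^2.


|z|^2 = 81+9 = 90
1/z = (9 - 3i)/90

1/z = 0.1000 - 0.0333i


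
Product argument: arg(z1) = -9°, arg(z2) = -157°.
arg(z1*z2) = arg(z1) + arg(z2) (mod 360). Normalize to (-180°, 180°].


arg(z1*z2) = -9° - 157° = -166°
Normalized to (-180°, 180°]: -166°

-166°


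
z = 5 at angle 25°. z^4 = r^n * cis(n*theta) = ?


r^4 = 5^4 = 625
n*theta = 4*25° = 100° = 100° (mod 360)
a = 625*cos(100°) = -108.5301
b = 625*sin(100°) = 615.5048

625 cis(100°) = -108.5301 + 615.5048i


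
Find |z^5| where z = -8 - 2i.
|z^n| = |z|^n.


|z| = sqrt(64+4) = sqrt(68) = 8.2462
|z^5| = |z|^5 = (sqrt(68))^5 = 68^2 * sqrt(68) = 4624*sqrt(68)

|z^5| = 4624*sqrt(68) ≈ 38130.4808


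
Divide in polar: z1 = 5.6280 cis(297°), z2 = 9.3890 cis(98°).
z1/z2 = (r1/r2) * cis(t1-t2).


r = 5.6280 / 9.3890 = 0.5994
theta = 297° - 98° = 199° = 199° (mod 360)

0.5994 cis(199°)


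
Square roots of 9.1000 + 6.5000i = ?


|z| = sqrt(82.81+42.25) = 11.1830
sqrt((|z|+a)/2) = sqrt((11.1830+9.1)/2) = sqrt(10.1415) = 3.1846
sqrt((|z|-a)/2) = sqrt((11.1830-9.1)/2) = sqrt(1.0415) = 1.0205

±(3.1846 + 1.0205i) i.e. 3.1846 + 1.0205i and -3.1846 - 1.0205i


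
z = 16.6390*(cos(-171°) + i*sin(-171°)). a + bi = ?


a = 16.6390*cos(-171°) = 16.6390*(-0.987688) = -16.4341
b = 16.6390*sin(-171°) = 16.6390*(-0.156434) = -2.6029

-16.4341 - 2.6029i


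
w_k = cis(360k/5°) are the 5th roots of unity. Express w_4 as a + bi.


Angle = 360*4/5 = 288°
a = cos(288°) = 0.3090
b = sin(288°) = -0.9511

0.3090 - 0.9511i


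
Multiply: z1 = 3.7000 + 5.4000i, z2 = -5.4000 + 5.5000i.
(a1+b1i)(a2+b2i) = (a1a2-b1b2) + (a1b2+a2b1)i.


Real = 3.7*(-5.4) - 5.4*5.5 = -19.98 - 29.7 = -49.68
Imag = 3.7*5.5 - (5.4)*5.4 = 20.35 - (29.16) = -8.81

-49.6800 - 8.8100i


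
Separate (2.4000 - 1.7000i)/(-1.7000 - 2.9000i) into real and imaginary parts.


Multiply by conjugate: (2.4000 - 1.7000i)(-1.7000 + 2.9000i) / ((-1.7)^2 + (-2.9)^2)
Numerator real = 2.4*(-1.7) - (1.7)*(-2.9) = 0.85
Numerator imag = -1.7*(-1.7) - 2.4*(-2.9) = 9.85
Denominator = 11.3
Re(z) = 0.85/11.3 = 0.0752
Im(z) = 9.85/11.3 = 0.8717

Re(z) = 0.0752, Im(z) = 0.8717


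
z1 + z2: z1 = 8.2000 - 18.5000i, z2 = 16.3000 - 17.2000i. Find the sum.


Real: 8.2 + 16.3 = 24.5
Imag: -18.5 - 17.2 = -35.7

24.5000 - 35.7000i


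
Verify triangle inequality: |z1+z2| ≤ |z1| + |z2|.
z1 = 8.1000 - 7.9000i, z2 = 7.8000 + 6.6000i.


|z1| = sqrt(8.1^2 + (-7.9)^2) = sqrt(128.02) = 11.3146
|z2| = sqrt(7.8^2 + 6.6^2) = sqrt(104.4) = 10.2176
z1+z2 = 15.9000 - 1.3000i
|z1+z2| = sqrt(254.5) = 15.9531
|z1|+|z2| = 11.3146 + 10.2176 = 21.5322

|z1+z2| = 15.9531 ≤ |z1|+|z2| = 21.5322 (verified)


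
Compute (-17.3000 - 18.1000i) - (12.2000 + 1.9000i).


Real: -17.3 - 12.2 = -29.5
Imag: -18.1 - 1.9 = -20

-29.5000 - 20.0000i


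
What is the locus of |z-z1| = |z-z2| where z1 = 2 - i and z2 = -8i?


Equal distances means the locus is the perpendicular bisector of z1 and z2.
Midpoint = ((2+0)/2, (-1+(-8))/2) = (1.0000, -4.5000)

Perpendicular bisector through (1.0000, -4.5000)


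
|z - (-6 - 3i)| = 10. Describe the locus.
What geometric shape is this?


|z - z0| = r is a circle with center z0 and radius r.
Center = (-6, -3), radius = 10

Circle with center (-6, -3) and radius 10


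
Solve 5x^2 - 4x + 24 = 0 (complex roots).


disc = (-4)^2 - 4*5*24 = 16 - 480 = -464
sqrt(|disc|) = sqrt(464) = 21.5407
Real part = 4/(2*5) = 0.4000
Imag part = 21.5407/(2*5) = 2.1541

0.4000 ± 2.1541i


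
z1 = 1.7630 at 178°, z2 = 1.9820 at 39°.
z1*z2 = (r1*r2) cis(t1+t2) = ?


r = 1.7630 * 1.9820 = 3.4943
theta = 178° + 39° = 217° = 217° (mod 360)

3.4943 cis(217°)


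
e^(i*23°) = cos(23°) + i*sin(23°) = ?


cos(23°) = 0.9205
sin(23°) = 0.3907

e^(i*23°) = 0.9205 + 0.3907i


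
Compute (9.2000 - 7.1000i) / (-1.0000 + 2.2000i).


Conjugate of z2 = -1.0000 - 2.2000i
Numerator: (9.2000 - 7.1000i)(-1.0000 - 2.2000i) = -24.8200 - 13.1400i
Denominator: (-1)^2 + 2.2^2 = 5.84
Result = (-24.8200 - 13.1400i)/5.84

-4.2500 - 2.2500i


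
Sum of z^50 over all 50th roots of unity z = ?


The roots are w_k = w^k with w = e^(2*pi*i/50), and (w^k)^50 = (w^50)^k.
So S = 1 + u + u^2 + ... + u^(49) with u = w^50.
50 = 1*50 + 0, so 50 is a multiple of 50 and u = (w^50)^1 = 1.
Every one of the 50 terms equals 1: S = 50

S = 50


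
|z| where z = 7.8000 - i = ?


|z| = sqrt(7.8^2 + (-1)^2) = sqrt(60.84 + 1) = sqrt(61.84) = 7.8638

|z| = 7.8638


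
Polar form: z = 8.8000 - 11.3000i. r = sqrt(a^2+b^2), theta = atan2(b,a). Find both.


r = sqrt(77.44+127.69) = sqrt(205.13) = 14.3224
theta = atan2(-11.3, 8.8) = -52.0899 degrees

r = 14.3224, theta = -52.0899 degrees


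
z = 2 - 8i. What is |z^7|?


|z| = sqrt(4+64) = sqrt(68) = 8.2462
|z^7| = |z|^7 = (sqrt(68))^7 = 68^3 * sqrt(68) = 314432*sqrt(68)

|z^7| = 314432*sqrt(68) ≈ 2592872.6961


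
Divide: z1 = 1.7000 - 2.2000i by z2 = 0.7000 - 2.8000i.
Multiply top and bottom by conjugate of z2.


Conjugate of z2 = 0.7000 + 2.8000i
Numerator: (1.7000 - 2.2000i)(0.7000 + 2.8000i) = 7.3500 + 3.2200i
Denominator: 0.7^2 + (-2.8)^2 = 8.33
Result = (7.3500 + 3.2200i)/8.33

0.8824 + 0.3866i


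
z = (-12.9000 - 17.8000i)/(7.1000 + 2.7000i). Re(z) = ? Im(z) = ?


Multiply by conjugate: (-12.9000 - 17.8000i)(7.1000 - 2.7000i) / (7.1^2 + 2.7^2)
Numerator real = -12.9*7.1 - (17.8)*2.7 = -139.65
Numerator imag = -17.8*7.1 - (-12.9)*2.7 = -91.55
Denominator = 57.7
Re(z) = -139.65/57.7 = -2.4203
Im(z) = -91.55/57.7 = -1.5867

Re(z) = -2.4203, Im(z) = -1.5867


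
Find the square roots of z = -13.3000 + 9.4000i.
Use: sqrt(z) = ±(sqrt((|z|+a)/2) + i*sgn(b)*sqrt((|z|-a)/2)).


|z| = sqrt(176.89+88.36) = 16.2865
sqrt((|z|+a)/2) = sqrt((16.2865+(-13.3))/2) = sqrt(1.4932) = 1.2220
sqrt((|z|-a)/2) = sqrt((16.2865-(-13.3))/2) = sqrt(14.7932) = 3.8462

±(1.2220 + 3.8462i) i.e. 1.2220 + 3.8462i and -1.2220 - 3.8462i


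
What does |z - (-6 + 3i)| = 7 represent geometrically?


|z - z0| = r is a circle with center z0 and radius r.
Center = (-6, 3), radius = 7

Circle with center (-6, 3) and radius 7


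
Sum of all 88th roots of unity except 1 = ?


With w = e^(2*pi*i/88), all 88 of the 88th roots of unity w^0 = 1, w, ..., w^(87) sum to 0: 1 + w + ... + w^(87) = (1 - w^88)/(1 - w) = 0 since w^88 = 1, w ≠ 1.
Removing the root 1: w + w^2 + ... + w^(87) = 0 - 1 = -1

Sum = -1


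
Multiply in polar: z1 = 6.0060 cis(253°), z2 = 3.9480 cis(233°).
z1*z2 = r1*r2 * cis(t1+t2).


r = 6.0060 * 3.9480 = 23.7117
theta = 253° + 233° = 486° = 126° (mod 360)

23.7117 cis(126°)


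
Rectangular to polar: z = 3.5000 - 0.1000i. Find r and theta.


r = sqrt(12.25+0.01) = sqrt(12.26) = 3.5014
theta = atan2(-0.1, 3.5) = -1.6366 degrees

r = 3.5014, theta = -1.6366 degrees


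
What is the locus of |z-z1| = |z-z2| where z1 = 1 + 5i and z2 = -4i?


Equal distances means the locus is the perpendicular bisector of z1 and z2.
Midpoint = ((1+0)/2, (5+(-4))/2) = (0.5000, 0.5000)

Perpendicular bisector through (0.5000, 0.5000)


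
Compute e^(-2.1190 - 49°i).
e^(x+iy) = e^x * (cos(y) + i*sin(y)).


e^-2.1190 = 0.12015
cos(-49°) = 0.6561
sin(-49°) = -0.7547
Real = 0.12015*0.6561 = 0.0788
Imag = 0.12015*(-0.7547) = -0.0907

0.0788 - 0.0907i


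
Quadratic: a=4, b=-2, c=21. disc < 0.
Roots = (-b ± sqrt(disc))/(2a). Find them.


disc = (-2)^2 - 4*4*21 = 4 - 336 = -332
sqrt(|disc|) = sqrt(332) = 18.2209
Real part = 2/(2*4) = 0.2500
Imag part = 18.2209/(2*4) = 2.2776

0.2500 ± 2.2776i


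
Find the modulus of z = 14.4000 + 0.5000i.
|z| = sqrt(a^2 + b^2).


|z| = sqrt(14.4^2 + 0.5^2) = sqrt(207.36 + 0.25) = sqrt(207.61) = 14.4087

|z| = 14.4087


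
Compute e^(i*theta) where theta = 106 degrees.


cos(106°) = -0.2756
sin(106°) = 0.9613

e^(i*106°) = -0.2756 + 0.9613i


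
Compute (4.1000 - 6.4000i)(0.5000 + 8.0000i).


Real = 4.1*0.5 - (-6.4)*8 = 2.05 - (-51.2) = 53.25
Imag = 4.1*8 + 0.5*(-6.4) = 32.8 - (3.2) = 29.6

53.2500 + 29.6000i


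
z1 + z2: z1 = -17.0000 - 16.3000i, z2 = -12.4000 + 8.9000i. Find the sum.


Real: -17 - 12.4 = -29.4
Imag: -16.3 + 8.9 = -7.4

-29.4000 - 7.4000i


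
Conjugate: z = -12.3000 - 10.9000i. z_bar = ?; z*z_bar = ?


z_bar = -12.3000 + 10.9000i
z*z_bar = (-12.3)^2 + (-10.9)^2 = 151.29 + 118.81 = 270.1

z_bar = -12.3000 + 10.9000i, z*z_bar = 270.1


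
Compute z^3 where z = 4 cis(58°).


r^3 = 4^3 = 64
n*theta = 3*58° = 174° = 174° (mod 360)
a = 64*cos(174°) = -63.6494
b = 64*sin(174°) = 6.6898

64 cis(174°) = -63.6494 + 6.6898i


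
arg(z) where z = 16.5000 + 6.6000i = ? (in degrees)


Re = 16.5, Im = 6.6
arg = atan2(6.6, 16.5) = 21.8014 degrees

arg(z) = 21.8014 degrees


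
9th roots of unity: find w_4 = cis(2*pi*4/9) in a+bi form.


Angle = 360*4/9 = 160°
a = cos(160°) = -0.9397
b = sin(160°) = 0.3420

-0.9397 + 0.3420i


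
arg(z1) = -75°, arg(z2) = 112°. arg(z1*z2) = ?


arg(z1*z2) = -75° + 112° = 37°
Normalized to (-180°, 180°]: 37°

37°


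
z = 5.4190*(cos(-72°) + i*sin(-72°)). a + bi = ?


a = 5.4190*cos(-72°) = 5.4190*0.30902 = 1.6746
b = 5.4190*sin(-72°) = 5.4190*(-0.95106) = -5.1538

1.6746 - 5.1538i


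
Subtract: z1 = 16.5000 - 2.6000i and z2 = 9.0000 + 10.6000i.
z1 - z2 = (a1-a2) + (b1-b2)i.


Real: 16.5 - 9 = 7.5
Imag: -2.6 - 10.6 = -13.2

7.5000 - 13.2000i
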